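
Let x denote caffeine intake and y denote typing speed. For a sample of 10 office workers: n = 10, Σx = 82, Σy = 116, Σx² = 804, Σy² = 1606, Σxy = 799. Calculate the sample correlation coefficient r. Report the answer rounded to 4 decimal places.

-0.8222

Numerator: nΣxy − (Σx)(Σy) = 10·799 − (82)(116) = -1522
Denominator: √[(nΣx²−(Σx)²)(nΣy²−(Σy)²)]
  nΣx²−(Σx)² = 10·804 − 6724 = 1316;  nΣy²−(Σy)² = 10·1606 − 13456 = 2604
  √(1316·2604) = √3426864 = 1851.1791
r = -1522 / 1851.1791 = -0.8222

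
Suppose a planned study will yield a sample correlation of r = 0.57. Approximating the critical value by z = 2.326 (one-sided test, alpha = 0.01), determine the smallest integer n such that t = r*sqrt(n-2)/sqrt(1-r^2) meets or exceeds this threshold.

14

Need r·√(n−2)/√(1−r²) ≥ 2.326
√(n−2) ≥ 2.326·√(1−0.3249) / 0.57 = 2.326·0.821645 / 0.57 = 3.3529
n−2 ≥ 11.2419  ⇒  n ≥ 13.2419
Smallest integer n = 14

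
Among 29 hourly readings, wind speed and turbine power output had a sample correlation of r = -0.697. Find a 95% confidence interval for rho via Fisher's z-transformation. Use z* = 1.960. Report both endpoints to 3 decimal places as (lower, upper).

Fisher z: z_r = atanh(r) = ½·ln((1+(-0.697))/(1−(-0.697))) = -0.861442
SE(z) = 1/√(n−3) = 1/√26 = 0.196116
95% ⇒ z* = 1.960; margin = 1.960·0.196116 = 0.384387
CI on z-scale: (-1.245829, -0.477055)
Back-transform: tanh(-1.245829) = -0.847110, tanh(-0.477055) = -0.443882

(-0.847, -0.444)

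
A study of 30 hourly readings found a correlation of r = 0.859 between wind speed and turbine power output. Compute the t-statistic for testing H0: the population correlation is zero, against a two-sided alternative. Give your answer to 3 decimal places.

t = r·√(n−2) / √(1−r²) with r = 0.859, n = 30
  = 0.859·√28 / √(1 − 0.737881)
  = 0.859·5.291503 / 0.511976
  = 4.545401 / 0.511976 = 8.878

8.878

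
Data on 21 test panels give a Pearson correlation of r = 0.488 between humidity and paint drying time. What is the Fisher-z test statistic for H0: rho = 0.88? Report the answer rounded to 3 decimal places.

-3.574

Fisher z: atanh(0.488) = 0.533432, atanh(0.88) = 1.375768
z = (z_r − z_0)·√(n−3) = (0.533432 − 1.375768)·√18 = -0.842336 · 4.242641 = -3.574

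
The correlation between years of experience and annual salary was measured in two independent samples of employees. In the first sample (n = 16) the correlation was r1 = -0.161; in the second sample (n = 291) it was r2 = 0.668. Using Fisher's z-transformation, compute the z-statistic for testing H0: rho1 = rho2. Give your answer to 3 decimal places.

-3.419

z1 = atanh(-0.161) = -0.162413,  z2 = atanh(0.668) = 0.807123
SE = √(1/(n1−3) + 1/(n2−3)) = √(1/13 + 1/288) = √(0.0769231 + 0.0034722) = √0.0803953 = 0.283541
z = (z1 − z2)/SE = (-0.162413 − 0.807123) / 0.283541 = -0.969536 / 0.283541 = -3.419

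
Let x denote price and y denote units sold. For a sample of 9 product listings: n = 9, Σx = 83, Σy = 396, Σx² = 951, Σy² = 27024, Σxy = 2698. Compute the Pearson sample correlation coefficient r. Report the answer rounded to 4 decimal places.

S_xy = nΣxy − ΣxΣy = 9·2698 − 83·396 = 24282 − 32868 = -8586
S_xx = nΣx² − (Σx)² = 9·951 − 83² = 8559 − 6889 = 1670
S_yy = nΣy² − (Σy)² = 9·27024 − 396² = 243216 − 156816 = 86400
r = S_xy / √(S_xx·S_yy) = -8586 / √(1670·86400) = -8586 / √144288000 = -8586 / 12011.9940 = -0.7148

-0.7148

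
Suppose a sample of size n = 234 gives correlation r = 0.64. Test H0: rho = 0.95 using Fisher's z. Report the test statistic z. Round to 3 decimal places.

z_r = atanh(0.64) = 0.758174,  z_0 = atanh(0.95) = 1.831781
SE = 1/√(n−3) = 1/√231 = 0.065795
z = (z_r − z_0)/SE = (0.758174 − 1.831781) / 0.065795 = -1.073607 / 0.065795 = -16.317

-16.317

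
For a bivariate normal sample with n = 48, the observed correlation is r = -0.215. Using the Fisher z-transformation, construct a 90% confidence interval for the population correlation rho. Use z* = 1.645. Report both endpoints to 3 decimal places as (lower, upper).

(-0.433, 0.027)

Fisher z: z_r = atanh(r) = ½·ln((1+(-0.215))/(1−(-0.215))) = -0.218408
SE(z) = 1/√(n−3) = 1/√45 = 0.149071
90% ⇒ z* = 1.645; margin = 1.645·0.149071 = 0.245222
CI on z-scale: (-0.463630, 0.026814)
Back-transform: tanh(-0.463630) = -0.433038, tanh(0.026814) = 0.026808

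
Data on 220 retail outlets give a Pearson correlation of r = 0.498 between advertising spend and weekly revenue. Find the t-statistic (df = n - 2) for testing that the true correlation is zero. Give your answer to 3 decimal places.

1 − r² = 1 − 0.248004 = 0.751996;  √(1−r²) = 0.867177
√(n−2) = √218 = 14.764823
t = r·√(n−2)/√(1−r²) = 0.498 · 14.764823 / 0.867177 = 8.479

8.479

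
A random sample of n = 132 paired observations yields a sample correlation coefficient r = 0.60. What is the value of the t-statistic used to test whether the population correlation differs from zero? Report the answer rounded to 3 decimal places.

8.551

1 − r² = 1 − 0.3600 = 0.6400;  √(1−r²) = 0.800000
√(n−2) = √130 = 11.401754
t = r·√(n−2)/√(1−r²) = 0.60 · 11.401754 / 0.800000 = 8.551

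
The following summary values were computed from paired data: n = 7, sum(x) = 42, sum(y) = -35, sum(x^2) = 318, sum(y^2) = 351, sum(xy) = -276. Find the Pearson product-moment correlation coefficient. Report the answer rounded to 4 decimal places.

-0.6124

S_xy = nΣxy − ΣxΣy = 7·(-276) − 42·(-35) = -1932 − (-1470) = -462
S_xx = nΣx² − (Σx)² = 7·318 − 42² = 2226 − 1764 = 462
S_yy = nΣy² − (Σy)² = 7·351 − (-35)² = 2457 − 1225 = 1232
r = S_xy / √(S_xx·S_yy) = -462 / √(462·1232) = -462 / √569184 = -462 / 754.4428 = -0.6124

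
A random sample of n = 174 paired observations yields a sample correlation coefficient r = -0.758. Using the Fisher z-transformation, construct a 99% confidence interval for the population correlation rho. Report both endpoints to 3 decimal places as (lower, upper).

(-0.830, -0.661)

Fisher z: z_r = atanh(r) = ½·ln((1+(-0.758))/(1−(-0.758))) = -0.991497
SE(z) = 1/√(n−3) = 1/√171 = 0.076472
99% ⇒ z* = 2.576; margin = 2.576·0.076472 = 0.196992
CI on z-scale: (-1.188489, -0.794505)
Back-transform: tanh(-1.188489) = -0.830110, tanh(-0.794505) = -0.660954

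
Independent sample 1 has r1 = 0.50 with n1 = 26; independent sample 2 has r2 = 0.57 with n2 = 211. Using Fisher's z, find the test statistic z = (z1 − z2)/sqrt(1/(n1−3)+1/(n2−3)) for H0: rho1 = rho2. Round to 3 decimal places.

z1 = atanh(0.50) = 0.549306,  z2 = atanh(0.57) = 0.647523
SE = √(1/(n1−3) + 1/(n2−3)) = √(1/23 + 1/208) = √(0.0434783 + 0.0048077) = √0.0482860 = 0.219741
z = (z1 − z2)/SE = (0.549306 − 0.647523) / 0.219741 = -0.098217 / 0.219741 = -0.447

-0.447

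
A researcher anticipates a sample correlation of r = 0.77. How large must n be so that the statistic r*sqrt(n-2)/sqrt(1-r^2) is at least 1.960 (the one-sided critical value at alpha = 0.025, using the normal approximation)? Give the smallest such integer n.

Need r·√(n−2)/√(1−r²) ≥ 1.960
√(n−2) ≥ 1.960·√(1−0.5929) / 0.77 = 1.960·0.638044 / 0.77 = 1.6241
n−2 ≥ 2.6377  ⇒  n ≥ 4.6377
Smallest integer n = 5

5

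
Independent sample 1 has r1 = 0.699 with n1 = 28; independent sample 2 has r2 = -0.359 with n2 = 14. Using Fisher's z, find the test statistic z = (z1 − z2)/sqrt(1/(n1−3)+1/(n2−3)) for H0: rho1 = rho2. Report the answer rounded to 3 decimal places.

z1 = atanh(0.699) = 0.865342,  z2 = atanh(-0.359) = -0.375737
SE = √(1/(n1−3) + 1/(n2−3)) = √(1/25 + 1/11) = √(0.0400000 + 0.0909091) = √0.1309091 = 0.361814
z = (z1 − z2)/SE = (0.865342 − (-0.375737)) / 0.361814 = 1.241079 / 0.361814 = 3.430

3.430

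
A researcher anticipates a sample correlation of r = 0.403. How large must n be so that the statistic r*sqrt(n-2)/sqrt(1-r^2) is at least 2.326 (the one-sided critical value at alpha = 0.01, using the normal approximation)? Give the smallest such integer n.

30

r√(n−2)/√(1−r²) ≥ 2.326  ⇔  n−2 ≥ (2.326)²·(1−r²)/r²
(1−r²)/r² = (1−0.162409)/0.162409 = 5.1573
n ≥ 2 + 5.410276·5.1573 = 2 + 27.9024 = 29.9024
⌈29.9024⌉ = 30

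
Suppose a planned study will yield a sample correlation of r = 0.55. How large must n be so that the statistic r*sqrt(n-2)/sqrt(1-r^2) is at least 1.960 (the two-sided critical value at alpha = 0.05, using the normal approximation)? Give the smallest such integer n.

r√(n−2)/√(1−r²) ≥ 1.960  ⇔  n−2 ≥ (1.960)²·(1−r²)/r²
(1−r²)/r² = (1−0.3025)/0.3025 = 2.3058
n ≥ 2 + 3.8416·2.3058 = 2 + 8.8580 = 10.8580
⌈10.8580⌉ = 11

11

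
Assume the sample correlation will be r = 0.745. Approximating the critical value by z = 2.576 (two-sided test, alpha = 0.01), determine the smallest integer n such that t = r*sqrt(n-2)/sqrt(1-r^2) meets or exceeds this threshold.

r√(n−2)/√(1−r²) ≥ 2.576  ⇔  n−2 ≥ (2.576)²·(1−r²)/r²
(1−r²)/r² = (1−0.555025)/0.555025 = 0.8017
n ≥ 2 + 6.635776·0.8017 = 2 + 5.3199 = 7.3199
⌈7.3199⌉ = 8

8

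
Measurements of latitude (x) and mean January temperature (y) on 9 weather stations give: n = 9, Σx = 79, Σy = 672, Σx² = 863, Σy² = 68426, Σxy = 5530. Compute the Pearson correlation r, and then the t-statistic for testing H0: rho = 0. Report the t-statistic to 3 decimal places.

Numerator: nΣxy − (Σx)(Σy) = 9·5530 − (79)(672) = -3318
Denominator: √[(nΣx²−(Σx)²)(nΣy²−(Σy)²)]
  nΣx²−(Σx)² = 9·863 − 6241 = 1526;  nΣy²−(Σy)² = 9·68426 − 451584 = 164250
  √(1526·164250) = √250645500 = 15831.7876
r = -3318 / 15831.7876 = -0.2096
t = r·√(n−2)/√(1−r²) = -0.2096·√7 / √(1−0.043932) = -0.554549 / 0.977787 = -0.567

-0.567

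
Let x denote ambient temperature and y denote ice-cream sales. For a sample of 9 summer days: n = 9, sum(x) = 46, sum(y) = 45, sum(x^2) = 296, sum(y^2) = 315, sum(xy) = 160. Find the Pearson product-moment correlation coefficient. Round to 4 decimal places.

-0.9456

Numerator: nΣxy − (Σx)(Σy) = 9·160 − (46)(45) = -630
Denominator: √[(nΣx²−(Σx)²)(nΣy²−(Σy)²)]
  nΣx²−(Σx)² = 9·296 − 2116 = 548;  nΣy²−(Σy)² = 9·315 − 2025 = 810
  √(548·810) = √443880 = 666.2432
r = -630 / 666.2432 = -0.9456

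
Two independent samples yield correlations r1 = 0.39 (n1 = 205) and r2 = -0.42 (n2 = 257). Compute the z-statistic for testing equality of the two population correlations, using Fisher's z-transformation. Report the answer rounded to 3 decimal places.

9.117

z1 = atanh(0.39) = 0.411800,  z2 = atanh(-0.42) = -0.447692
SE = √(1/(n1−3) + 1/(n2−3)) = √(1/202 + 1/254) = √(0.0049505 + 0.0039370) = √0.0088875 = 0.094274
z = (z1 − z2)/SE = (0.411800 − (-0.447692)) / 0.094274 = 0.859492 / 0.094274 = 9.117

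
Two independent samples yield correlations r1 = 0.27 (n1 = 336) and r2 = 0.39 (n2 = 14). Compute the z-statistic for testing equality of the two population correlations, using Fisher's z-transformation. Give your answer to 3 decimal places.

Fisher z-transforms: z1 = atanh(0.27) = 0.276864, z2 = atanh(0.39) = 0.411800; difference d = -0.134936
Var(d) = 1/333 + 1/11 = 0.0030030 + 0.0909091 = 0.0939121
z = d/√Var(d) = -0.134936 / √0.0939121 = -0.134936 / 0.306451 = -0.440

-0.440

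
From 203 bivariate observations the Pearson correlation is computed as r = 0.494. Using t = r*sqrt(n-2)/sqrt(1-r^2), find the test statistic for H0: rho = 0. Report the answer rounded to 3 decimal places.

1 − r² = 1 − 0.244036 = 0.755964;  √(1−r²) = 0.869462
√(n−2) = √201 = 14.177447
t = r·√(n−2)/√(1−r²) = 0.494 · 14.177447 / 0.869462 = 8.055

8.055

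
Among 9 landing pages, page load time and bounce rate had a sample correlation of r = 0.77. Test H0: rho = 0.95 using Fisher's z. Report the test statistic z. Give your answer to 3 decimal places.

-1.988

Fisher z: atanh(0.77) = 1.020328, atanh(0.95) = 1.831781
z = (z_r − z_0)·√(n−3) = (1.020328 − 1.831781)·√6 = -0.811453 · 2.449490 = -1.988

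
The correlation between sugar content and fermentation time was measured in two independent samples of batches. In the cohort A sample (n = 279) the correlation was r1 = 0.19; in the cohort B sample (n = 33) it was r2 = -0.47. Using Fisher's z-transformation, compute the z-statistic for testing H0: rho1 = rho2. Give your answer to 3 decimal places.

3.654

Fisher z-transforms: z1 = atanh(0.19) = 0.192337, z2 = atanh(-0.47) = -0.510070; difference d = 0.702407
Var(d) = 1/276 + 1/30 = 0.0036232 + 0.0333333 = 0.0369565
z = d/√Var(d) = 0.702407 / √0.0369565 = 0.702407 / 0.192241 = 3.654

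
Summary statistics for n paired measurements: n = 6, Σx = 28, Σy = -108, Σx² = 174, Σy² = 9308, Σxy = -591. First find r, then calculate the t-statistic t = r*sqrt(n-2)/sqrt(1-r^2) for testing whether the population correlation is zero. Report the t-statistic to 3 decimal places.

-0.312

Numerator: nΣxy − (Σx)(Σy) = 6·(-591) − (28)(-108) = -522
Denominator: √[(nΣx²−(Σx)²)(nΣy²−(Σy)²)]
  nΣx²−(Σx)² = 6·174 − 784 = 260;  nΣy²−(Σy)² = 6·9308 − 11664 = 44184
  √(260·44184) = √11487840 = 3389.3716
r = -522 / 3389.3716 = -0.1540
t = r·√(n−2)/√(1−r²) = -0.1540·√4 / √(1−0.023716) = -0.308000 / 0.988071 = -0.312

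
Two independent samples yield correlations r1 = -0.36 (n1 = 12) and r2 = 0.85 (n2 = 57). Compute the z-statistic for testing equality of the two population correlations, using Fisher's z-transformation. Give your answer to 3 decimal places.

-4.536

z1 = atanh(-0.36) = -0.376886,  z2 = atanh(0.85) = 1.256153
SE = √(1/(n1−3) + 1/(n2−3)) = √(1/9 + 1/54) = √(0.1111111 + 0.0185185) = √0.1296296 = 0.360041
z = (z1 − z2)/SE = (-0.376886 − 1.256153) / 0.360041 = -1.633039 / 0.360041 = -4.536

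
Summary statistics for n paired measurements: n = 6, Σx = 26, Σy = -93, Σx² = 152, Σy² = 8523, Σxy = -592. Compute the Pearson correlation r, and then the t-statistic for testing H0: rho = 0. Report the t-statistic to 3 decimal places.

-0.767

Numerator: nΣxy − (Σx)(Σy) = 6·(-592) − (26)(-93) = -1134
Denominator: √[(nΣx²−(Σx)²)(nΣy²−(Σy)²)]
  nΣx²−(Σx)² = 6·152 − 676 = 236;  nΣy²−(Σy)² = 6·8523 − 8649 = 42489
  √(236·42489) = √10027404 = 3166.6076
r = -1134 / 3166.6076 = -0.3581
t = r·√(n−2)/√(1−r²) = -0.3581·√4 / √(1−0.128236) = -0.716200 / 0.933683 = -0.767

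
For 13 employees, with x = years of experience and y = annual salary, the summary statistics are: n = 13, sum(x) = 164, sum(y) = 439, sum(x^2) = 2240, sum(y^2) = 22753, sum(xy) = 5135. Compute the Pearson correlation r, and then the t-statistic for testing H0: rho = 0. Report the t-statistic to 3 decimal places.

-1.224

S_xy = nΣxy − ΣxΣy = 13·5135 − 164·439 = 66755 − 71996 = -5241
S_xx = nΣx² − (Σx)² = 13·2240 − 164² = 29120 − 26896 = 2224
S_yy = nΣy² − (Σy)² = 13·22753 − 439² = 295789 − 192721 = 103068
r = S_xy / √(S_xx·S_yy) = -5241 / √(2224·103068) = -5241 / √229223232 = -5241 / 15140.1199 = -0.3462
t = r·√(n−2)/√(1−r²) = -0.3462·√11 / √(1−0.119854) = -1.148216 / 0.938161 = -1.224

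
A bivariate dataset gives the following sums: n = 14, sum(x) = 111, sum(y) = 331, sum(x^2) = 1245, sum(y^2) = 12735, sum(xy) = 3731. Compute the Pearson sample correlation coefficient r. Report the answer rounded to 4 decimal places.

0.8268

Numerator: nΣxy − (Σx)(Σy) = 14·3731 − (111)(331) = 15493
Denominator: √[(nΣx²−(Σx)²)(nΣy²−(Σy)²)]
  nΣx²−(Σx)² = 14·1245 − 12321 = 5109;  nΣy²−(Σy)² = 14·12735 − 109561 = 68729
  √(5109·68729) = √351136461 = 18738.6355
r = 15493 / 18738.6355 = 0.8268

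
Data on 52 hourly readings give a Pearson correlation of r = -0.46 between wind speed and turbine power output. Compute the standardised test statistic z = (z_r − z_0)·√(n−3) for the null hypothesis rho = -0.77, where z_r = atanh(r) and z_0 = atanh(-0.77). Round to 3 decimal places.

Fisher z: atanh(-0.46) = -0.497311, atanh(-0.77) = -1.020328
z = (z_r − z_0)·√(n−3) = (-0.497311 − (-1.020328))·√49 = 0.523017 · 7.000000 = 3.661

3.661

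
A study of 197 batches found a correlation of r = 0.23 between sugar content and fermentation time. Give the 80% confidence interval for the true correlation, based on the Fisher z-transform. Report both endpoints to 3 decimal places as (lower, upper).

(0.141, 0.315)

Fisher z: z_r = atanh(r) = ½·ln((1+0.23)/(1−0.23)) = 0.234189
SE(z) = 1/√(n−3) = 1/√194 = 0.071796
80% ⇒ z* = 1.282; margin = 1.282·0.071796 = 0.092042
CI on z-scale: (0.142147, 0.326231)
Back-transform: tanh(0.142147) = 0.141197, tanh(0.326231) = 0.315130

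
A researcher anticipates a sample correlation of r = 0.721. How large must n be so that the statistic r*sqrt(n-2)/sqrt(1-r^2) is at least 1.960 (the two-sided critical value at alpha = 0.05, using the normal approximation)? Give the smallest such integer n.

6

r√(n−2)/√(1−r²) ≥ 1.960  ⇔  n−2 ≥ (1.960)²·(1−r²)/r²
(1−r²)/r² = (1−0.519841)/0.519841 = 0.9237
n ≥ 2 + 3.8416·0.9237 = 2 + 3.5485 = 5.5485
⌈5.5485⌉ = 6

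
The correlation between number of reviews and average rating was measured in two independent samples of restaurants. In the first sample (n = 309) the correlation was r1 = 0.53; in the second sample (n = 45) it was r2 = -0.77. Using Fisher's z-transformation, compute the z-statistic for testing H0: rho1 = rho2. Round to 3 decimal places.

z1 = atanh(0.53) = 0.590145,  z2 = atanh(-0.77) = -1.020328
SE = √(1/(n1−3) + 1/(n2−3)) = √(1/306 + 1/42) = √(0.0032680 + 0.0238095) = √0.0270775 = 0.164552
z = (z1 − z2)/SE = (0.590145 − (-1.020328)) / 0.164552 = 1.610473 / 0.164552 = 9.787

9.787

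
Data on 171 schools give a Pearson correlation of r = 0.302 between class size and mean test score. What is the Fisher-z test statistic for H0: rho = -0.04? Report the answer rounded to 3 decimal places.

Fisher z: atanh(0.302) = 0.311719, atanh(-0.04) = -0.040021
z = (z_r − z_0)·√(n−3) = (0.311719 − (-0.040021))·√168 = 0.351740 · 12.961481 = 4.559

4.559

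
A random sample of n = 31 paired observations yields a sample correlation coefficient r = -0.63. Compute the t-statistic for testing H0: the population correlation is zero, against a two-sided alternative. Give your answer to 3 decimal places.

1 − r² = 1 − 0.3969 = 0.6031;  √(1−r²) = 0.776595
√(n−2) = √29 = 5.385165
t = r·√(n−2)/√(1−r²) = -0.63 · 5.385165 / 0.776595 = -4.369

-4.369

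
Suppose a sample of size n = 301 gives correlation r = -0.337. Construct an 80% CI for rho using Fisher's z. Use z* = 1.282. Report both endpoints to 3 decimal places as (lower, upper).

Fisher z: z_r = atanh(r) = ½·ln((1+(-0.337))/(1−(-0.337))) = -0.350704
SE(z) = 1/√(n−3) = 1/√298 = 0.057928
80% ⇒ z* = 1.282; margin = 1.282·0.057928 = 0.074264
CI on z-scale: (-0.424968, -0.276440)
Back-transform: tanh(-0.424968) = -0.401107, tanh(-0.276440) = -0.269607

(-0.401, -0.270)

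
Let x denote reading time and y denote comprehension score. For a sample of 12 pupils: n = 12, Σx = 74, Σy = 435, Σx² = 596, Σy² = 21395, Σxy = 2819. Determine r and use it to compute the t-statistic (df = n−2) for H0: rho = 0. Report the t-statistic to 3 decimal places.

0.493

Numerator: nΣxy − (Σx)(Σy) = 12·2819 − (74)(435) = 1638
Denominator: √[(nΣx²−(Σx)²)(nΣy²−(Σy)²)]
  nΣx²−(Σx)² = 12·596 − 5476 = 1676;  nΣy²−(Σy)² = 12·21395 − 189225 = 67515
  √(1676·67515) = √113155140 = 10637.4405
r = 1638 / 10637.4405 = 0.1540
t = r·√(n−2)/√(1−r²) = 0.1540·√10 / √(1−0.023716) = 0.486991 / 0.988071 = 0.493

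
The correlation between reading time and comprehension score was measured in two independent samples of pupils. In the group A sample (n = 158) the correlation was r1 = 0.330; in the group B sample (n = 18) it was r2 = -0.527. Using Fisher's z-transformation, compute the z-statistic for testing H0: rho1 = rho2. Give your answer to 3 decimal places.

z1 = atanh(0.330) = 0.342828,  z2 = atanh(-0.527) = -0.585982
SE = √(1/(n1−3) + 1/(n2−3)) = √(1/155 + 1/15) = √(0.0064516 + 0.0666667) = √0.0731183 = 0.270404
z = (z1 − z2)/SE = (0.342828 − (-0.585982)) / 0.270404 = 0.928810 / 0.270404 = 3.435

3.435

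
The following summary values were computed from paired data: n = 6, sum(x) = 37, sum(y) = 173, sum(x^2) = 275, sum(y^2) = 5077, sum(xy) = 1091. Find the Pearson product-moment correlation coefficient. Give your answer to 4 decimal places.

0.3747

S_xy = nΣxy − ΣxΣy = 6·1091 − 37·173 = 6546 − 6401 = 145
S_xx = nΣx² − (Σx)² = 6·275 − 37² = 1650 − 1369 = 281
S_yy = nΣy² − (Σy)² = 6·5077 − 173² = 30462 − 29929 = 533
r = S_xy / √(S_xx·S_yy) = 145 / √(281·533) = 145 / √149773 = 145 / 387.0052 = 0.3747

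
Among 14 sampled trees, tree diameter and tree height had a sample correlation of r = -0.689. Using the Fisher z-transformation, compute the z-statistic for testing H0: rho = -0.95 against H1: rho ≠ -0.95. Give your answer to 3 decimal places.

3.269

z_r = atanh(-0.689) = -0.846050,  z_0 = atanh(-0.95) = -1.831781
SE = 1/√(n−3) = 1/√11 = 0.301511
z = (z_r − z_0)/SE = (-0.846050 − (-1.831781)) / 0.301511 = 0.985731 / 0.301511 = 3.269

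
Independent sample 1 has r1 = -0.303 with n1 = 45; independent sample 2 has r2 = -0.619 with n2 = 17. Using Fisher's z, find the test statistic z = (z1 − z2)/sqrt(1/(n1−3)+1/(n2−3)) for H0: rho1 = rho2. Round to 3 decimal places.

1.330

Fisher z-transforms: z1 = atanh(-0.303) = -0.312820, z2 = atanh(-0.619) = -0.723382; difference d = 0.410562
Var(d) = 1/42 + 1/14 = 0.0238095 + 0.0714286 = 0.0952381
z = d/√Var(d) = 0.410562 / √0.0952381 = 0.410562 / 0.308607 = 1.330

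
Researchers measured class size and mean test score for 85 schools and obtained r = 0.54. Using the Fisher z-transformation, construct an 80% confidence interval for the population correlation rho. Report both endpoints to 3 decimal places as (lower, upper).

z_r = atanh(0.54) = 0.604156;  SE = 1/√(n−3) = 1/√82 = 0.110432
z-limits: 0.604156 ± 1.282·0.110432 = 0.604156 ± 0.141574 = [0.462582, 0.745730]
ρ-limits: (tanh 0.462582, tanh 0.745730) = (0.432, 0.633)

(0.432, 0.633)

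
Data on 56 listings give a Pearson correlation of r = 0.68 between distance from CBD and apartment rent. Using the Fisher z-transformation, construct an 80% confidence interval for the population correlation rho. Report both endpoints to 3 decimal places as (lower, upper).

(0.574, 0.764)

Fisher z: z_r = atanh(r) = ½·ln((1+0.68)/(1−0.68)) = 0.829114
SE(z) = 1/√(n−3) = 1/√53 = 0.137361
80% ⇒ z* = 1.282; margin = 1.282·0.137361 = 0.176097
CI on z-scale: (0.653017, 1.005211)
Back-transform: tanh(0.653017) = 0.573697, tanh(1.005211) = 0.763774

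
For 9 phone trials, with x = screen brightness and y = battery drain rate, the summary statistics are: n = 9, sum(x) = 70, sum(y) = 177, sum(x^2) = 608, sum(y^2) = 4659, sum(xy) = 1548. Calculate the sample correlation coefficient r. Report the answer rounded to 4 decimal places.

0.6262

S_xy = nΣxy − ΣxΣy = 9·1548 − 70·177 = 13932 − 12390 = 1542
S_xx = nΣx² − (Σx)² = 9·608 − 70² = 5472 − 4900 = 572
S_yy = nΣy² − (Σy)² = 9·4659 − 177² = 41931 − 31329 = 10602
r = S_xy / √(S_xx·S_yy) = 1542 / √(572·10602) = 1542 / √6064344 = 1542 / 2462.5889 = 0.6262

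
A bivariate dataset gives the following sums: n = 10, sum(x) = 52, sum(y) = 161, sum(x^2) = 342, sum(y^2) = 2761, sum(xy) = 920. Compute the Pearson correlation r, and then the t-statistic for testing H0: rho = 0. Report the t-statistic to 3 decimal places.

S_xy = nΣxy − ΣxΣy = 10·920 − 52·161 = 9200 − 8372 = 828
S_xx = nΣx² − (Σx)² = 10·342 − 52² = 3420 − 2704 = 716
S_yy = nΣy² − (Σy)² = 10·2761 − 161² = 27610 − 25921 = 1689
r = S_xy / √(S_xx·S_yy) = 828 / √(716·1689) = 828 / √1209324 = 828 / 1099.6927 = 0.7529
t = r·√(n−2)/√(1−r²) = 0.7529·√8 / √(1−0.566858) = 2.129523 / 0.658135 = 3.236

3.236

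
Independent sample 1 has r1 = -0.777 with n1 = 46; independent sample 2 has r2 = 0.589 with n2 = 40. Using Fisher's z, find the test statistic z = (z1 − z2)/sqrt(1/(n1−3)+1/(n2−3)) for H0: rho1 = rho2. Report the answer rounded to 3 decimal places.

-7.643

Fisher z-transforms: z1 = atanh(-0.777) = -1.037755, z2 = atanh(0.589) = 0.676133; difference d = -1.713888
Var(d) = 1/43 + 1/37 = 0.0232558 + 0.0270270 = 0.0502828
z = d/√Var(d) = -1.713888 / √0.0502828 = -1.713888 / 0.224238 = -7.643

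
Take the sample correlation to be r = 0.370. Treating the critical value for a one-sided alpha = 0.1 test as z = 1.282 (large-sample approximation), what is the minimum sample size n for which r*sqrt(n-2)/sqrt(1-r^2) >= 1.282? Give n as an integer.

13

Need r·√(n−2)/√(1−r²) ≥ 1.282
√(n−2) ≥ 1.282·√(1−0.136900) / 0.370 = 1.282·0.929032 / 0.370 = 3.2190
n−2 ≥ 10.3620  ⇒  n ≥ 12.3620
Smallest integer n = 13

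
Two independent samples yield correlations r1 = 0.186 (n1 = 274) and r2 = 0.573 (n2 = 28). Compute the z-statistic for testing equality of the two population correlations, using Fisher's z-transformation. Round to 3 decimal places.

-2.219

Fisher z-transforms: z1 = atanh(0.186) = 0.188191, z2 = atanh(0.573) = 0.651978; difference d = -0.463787
Var(d) = 1/271 + 1/25 = 0.0036900 + 0.0400000 = 0.0436900
z = d/√Var(d) = -0.463787 / √0.0436900 = -0.463787 / 0.209022 = -2.219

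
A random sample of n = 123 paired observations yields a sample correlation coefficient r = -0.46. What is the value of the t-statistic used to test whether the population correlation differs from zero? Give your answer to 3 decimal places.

t = r·√(n−2) / √(1−r²) with r = -0.46, n = 123
  = -0.46·√121 / √(1 − 0.2116)
  = -0.46·11.000000 / 0.887919
  = -5.060000 / 0.887919 = -5.699

-5.699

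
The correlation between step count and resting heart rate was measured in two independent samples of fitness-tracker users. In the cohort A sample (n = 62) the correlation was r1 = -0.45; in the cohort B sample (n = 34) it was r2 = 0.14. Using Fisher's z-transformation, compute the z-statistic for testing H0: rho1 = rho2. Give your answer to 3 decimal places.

-2.820

Fisher z-transforms: z1 = atanh(-0.45) = -0.484700, z2 = atanh(0.14) = 0.140926; difference d = -0.625626
Var(d) = 1/59 + 1/31 = 0.0169492 + 0.0322581 = 0.0492073
z = d/√Var(d) = -0.625626 / √0.0492073 = -0.625626 / 0.221827 = -2.820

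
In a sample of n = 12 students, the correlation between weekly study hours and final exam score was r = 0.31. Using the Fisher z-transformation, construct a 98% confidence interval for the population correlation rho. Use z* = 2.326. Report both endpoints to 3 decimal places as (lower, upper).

z_r = atanh(0.31) = 0.320545;  SE = 1/√(n−3) = 1/√9 = 0.333333
z-limits: 0.320545 ± 2.326·0.333333 = 0.320545 ± 0.775333 = [-0.454788, 1.095878]
ρ-limits: (tanh -0.454788, tanh 1.095878) = (-0.426, 0.799)

(-0.426, 0.799)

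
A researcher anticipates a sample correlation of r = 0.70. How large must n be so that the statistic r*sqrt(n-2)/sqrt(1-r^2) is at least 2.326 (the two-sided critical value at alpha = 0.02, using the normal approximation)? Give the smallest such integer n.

Need r·√(n−2)/√(1−r²) ≥ 2.326
√(n−2) ≥ 2.326·√(1−0.4900) / 0.70 = 2.326·0.714143 / 0.70 = 2.3730
n−2 ≥ 5.6311  ⇒  n ≥ 7.6311
Smallest integer n = 8

8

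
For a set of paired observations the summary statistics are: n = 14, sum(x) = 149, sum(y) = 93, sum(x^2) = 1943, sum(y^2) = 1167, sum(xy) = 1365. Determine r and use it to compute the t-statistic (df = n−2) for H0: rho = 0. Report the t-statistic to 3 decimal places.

Numerator: nΣxy − (Σx)(Σy) = 14·1365 − (149)(93) = 5253
Denominator: √[(nΣx²−(Σx)²)(nΣy²−(Σy)²)]
  nΣx²−(Σx)² = 14·1943 − 22201 = 5001;  nΣy²−(Σy)² = 14·1167 − 8649 = 7689
  √(5001·7689) = √38452689 = 6201.0232
r = 5253 / 6201.0232 = 0.8471
t = r·√(n−2)/√(1−r²) = 0.8471·√12 / √(1−0.717578) = 2.934440 / 0.531434 = 5.522

5.522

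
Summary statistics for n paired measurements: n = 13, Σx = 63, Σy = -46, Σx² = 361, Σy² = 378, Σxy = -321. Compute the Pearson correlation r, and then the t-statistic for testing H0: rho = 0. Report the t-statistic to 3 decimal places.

-6.685

Numerator: nΣxy − (Σx)(Σy) = 13·(-321) − (63)(-46) = -1275
Denominator: √[(nΣx²−(Σx)²)(nΣy²−(Σy)²)]
  nΣx²−(Σx)² = 13·361 − 3969 = 724;  nΣy²−(Σy)² = 13·378 − 2116 = 2798
  √(724·2798) = √2025752 = 1423.2891
r = -1275 / 1423.2891 = -0.8958
t = r·√(n−2)/√(1−r²) = -0.8958·√11 / √(1−0.802458) = -2.971032 / 0.444457 = -6.685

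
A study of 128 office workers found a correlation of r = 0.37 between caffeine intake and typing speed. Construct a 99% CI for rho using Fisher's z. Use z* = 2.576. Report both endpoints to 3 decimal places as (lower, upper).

z_r = atanh(0.37) = 0.388423;  SE = 1/√(n−3) = 1/√125 = 0.089443
z-limits: 0.388423 ± 2.576·0.089443 = 0.388423 ± 0.230405 = [0.158018, 0.618828]
ρ-limits: (tanh 0.158018, tanh 0.618828) = (0.157, 0.550)

(0.157, 0.550)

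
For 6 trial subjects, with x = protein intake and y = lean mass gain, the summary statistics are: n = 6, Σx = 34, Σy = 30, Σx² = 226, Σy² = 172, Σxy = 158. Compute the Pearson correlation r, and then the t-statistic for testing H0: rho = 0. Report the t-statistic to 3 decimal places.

Numerator: nΣxy − (Σx)(Σy) = 6·158 − (34)(30) = -72
Denominator: √[(nΣx²−(Σx)²)(nΣy²−(Σy)²)]
  nΣx²−(Σx)² = 6·226 − 1156 = 200;  nΣy²−(Σy)² = 6·172 − 900 = 132
  √(200·132) = √26400 = 162.4808
r = -72 / 162.4808 = -0.4431
t = r·√(n−2)/√(1−r²) = -0.4431·√4 / √(1−0.196338) = -0.886200 / 0.896472 = -0.989

-0.989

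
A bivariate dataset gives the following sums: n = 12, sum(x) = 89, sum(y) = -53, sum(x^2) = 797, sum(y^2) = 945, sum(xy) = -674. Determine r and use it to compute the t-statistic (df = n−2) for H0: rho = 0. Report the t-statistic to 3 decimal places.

-6.545

S_xy = nΣxy − ΣxΣy = 12·(-674) − 89·(-53) = -8088 − (-4717) = -3371
S_xx = nΣx² − (Σx)² = 12·797 − 89² = 9564 − 7921 = 1643
S_yy = nΣy² − (Σy)² = 12·945 − (-53)² = 11340 − 2809 = 8531
r = S_xy / √(S_xx·S_yy) = -3371 / √(1643·8531) = -3371 / √14016433 = -3371 / 3743.8527 = -0.9004
t = r·√(n−2)/√(1−r²) = -0.9004·√10 / √(1−0.810720) = -2.847315 / 0.435063 = -6.545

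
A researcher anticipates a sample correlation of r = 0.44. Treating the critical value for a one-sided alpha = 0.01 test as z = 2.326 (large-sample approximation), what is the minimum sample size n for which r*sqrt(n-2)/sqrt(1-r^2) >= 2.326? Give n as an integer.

25

Need r·√(n−2)/√(1−r²) ≥ 2.326
√(n−2) ≥ 2.326·√(1−0.1936) / 0.44 = 2.326·0.897998 / 0.44 = 4.7471
n−2 ≥ 22.5350  ⇒  n ≥ 24.5350
Smallest integer n = 25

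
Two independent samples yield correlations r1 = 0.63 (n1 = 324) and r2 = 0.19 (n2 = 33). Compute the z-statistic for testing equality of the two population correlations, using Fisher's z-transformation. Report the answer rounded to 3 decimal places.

2.876

z1 = atanh(0.63) = 0.741416,  z2 = atanh(0.19) = 0.192337
SE = √(1/(n1−3) + 1/(n2−3)) = √(1/321 + 1/30) = √(0.0031153 + 0.0333333) = √0.0364486 = 0.190915
z = (z1 − z2)/SE = (0.741416 − 0.192337) / 0.190915 = 0.549079 / 0.190915 = 2.876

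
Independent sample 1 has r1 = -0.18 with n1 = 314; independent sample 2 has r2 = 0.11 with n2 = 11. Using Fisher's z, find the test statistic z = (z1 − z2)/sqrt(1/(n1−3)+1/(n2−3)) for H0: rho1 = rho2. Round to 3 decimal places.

Fisher z-transforms: z1 = atanh(-0.18) = -0.181983, z2 = atanh(0.11) = 0.110447; difference d = -0.292430
Var(d) = 1/311 + 1/8 = 0.0032154 + 0.1250000 = 0.1282154
z = d/√Var(d) = -0.292430 / √0.1282154 = -0.292430 / 0.358072 = -0.817

-0.817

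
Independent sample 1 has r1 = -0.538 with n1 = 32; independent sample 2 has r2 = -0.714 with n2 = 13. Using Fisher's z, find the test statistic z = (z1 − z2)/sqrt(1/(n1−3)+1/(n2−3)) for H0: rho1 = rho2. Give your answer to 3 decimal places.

z1 = atanh(-0.538) = -0.601337,  z2 = atanh(-0.714) = -0.895297
SE = √(1/(n1−3) + 1/(n2−3)) = √(1/29 + 1/10) = √(0.0344828 + 0.1000000) = √0.1344828 = 0.366719
z = (z1 − z2)/SE = (-0.601337 − (-0.895297)) / 0.366719 = 0.293960 / 0.366719 = 0.802

0.802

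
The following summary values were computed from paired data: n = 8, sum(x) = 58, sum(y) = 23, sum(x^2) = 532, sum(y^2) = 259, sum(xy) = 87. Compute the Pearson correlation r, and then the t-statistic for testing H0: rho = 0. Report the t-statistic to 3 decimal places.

S_xy = nΣxy − ΣxΣy = 8·87 − 58·23 = 696 − 1334 = -638
S_xx = nΣx² − (Σx)² = 8·532 − 58² = 4256 − 3364 = 892
S_yy = nΣy² − (Σy)² = 8·259 − 23² = 2072 − 529 = 1543
r = S_xy / √(S_xx·S_yy) = -638 / √(892·1543) = -638 / √1376356 = -638 / 1173.1820 = -0.5438
t = r·√(n−2)/√(1−r²) = -0.5438·√6 / √(1−0.295718) = -1.332033 / 0.839215 = -1.587

-1.587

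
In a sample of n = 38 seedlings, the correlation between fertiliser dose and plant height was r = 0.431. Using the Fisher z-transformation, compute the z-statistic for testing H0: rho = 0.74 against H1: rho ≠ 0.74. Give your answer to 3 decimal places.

Fisher z: atanh(0.431) = 0.461124, atanh(0.74) = 0.950479
z = (z_r − z_0)·√(n−3) = (0.461124 − 0.950479)·√35 = -0.489355 · 5.916080 = -2.895

-2.895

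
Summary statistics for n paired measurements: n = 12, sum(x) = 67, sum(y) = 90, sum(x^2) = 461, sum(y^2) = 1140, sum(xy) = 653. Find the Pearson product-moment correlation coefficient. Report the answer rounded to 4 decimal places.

Numerator: nΣxy − (Σx)(Σy) = 12·653 − (67)(90) = 1806
Denominator: √[(nΣx²−(Σx)²)(nΣy²−(Σy)²)]
  nΣx²−(Σx)² = 12·461 − 4489 = 1043;  nΣy²−(Σy)² = 12·1140 − 8100 = 5580
  √(1043·5580) = √5819940 = 2412.4552
r = 1806 / 2412.4552 = 0.7486

0.7486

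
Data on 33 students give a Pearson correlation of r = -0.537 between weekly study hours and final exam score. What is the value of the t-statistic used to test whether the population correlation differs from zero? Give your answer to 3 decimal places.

-3.544

t = r·√(n−2) / √(1−r²) with r = -0.537, n = 33
  = -0.537·√31 / √(1 − 0.288369)
  = -0.537·5.567764 / 0.843582
  = -2.989889 / 0.843582 = -3.544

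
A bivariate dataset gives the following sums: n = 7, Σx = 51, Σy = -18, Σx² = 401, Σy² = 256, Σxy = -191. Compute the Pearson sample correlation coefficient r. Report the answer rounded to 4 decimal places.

-0.7619

Numerator: nΣxy − (Σx)(Σy) = 7·(-191) − (51)(-18) = -419
Denominator: √[(nΣx²−(Σx)²)(nΣy²−(Σy)²)]
  nΣx²−(Σx)² = 7·401 − 2601 = 206;  nΣy²−(Σy)² = 7·256 − 324 = 1468
  √(206·1468) = √302408 = 549.9164
r = -419 / 549.9164 = -0.7619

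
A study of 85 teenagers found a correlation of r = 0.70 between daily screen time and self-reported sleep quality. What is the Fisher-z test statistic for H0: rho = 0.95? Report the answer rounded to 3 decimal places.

-8.734

Fisher z: atanh(0.70) = 0.867301, atanh(0.95) = 1.831781
z = (z_r − z_0)·√(n−3) = (0.867301 − 1.831781)·√82 = -0.964480 · 9.055385 = -8.734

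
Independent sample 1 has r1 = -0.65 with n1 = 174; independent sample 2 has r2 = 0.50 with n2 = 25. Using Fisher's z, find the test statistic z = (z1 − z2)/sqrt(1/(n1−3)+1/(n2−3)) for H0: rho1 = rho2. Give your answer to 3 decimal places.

-5.848

Fisher z-transforms: z1 = atanh(-0.65) = -0.775299, z2 = atanh(0.50) = 0.549306; difference d = -1.324605
Var(d) = 1/171 + 1/22 = 0.0058480 + 0.0454545 = 0.0513025
z = d/√Var(d) = -1.324605 / √0.0513025 = -1.324605 / 0.226501 = -5.848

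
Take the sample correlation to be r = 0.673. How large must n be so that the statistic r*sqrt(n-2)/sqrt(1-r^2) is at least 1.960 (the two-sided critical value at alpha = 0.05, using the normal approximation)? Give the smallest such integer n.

7

Need r·√(n−2)/√(1−r²) ≥ 1.960
√(n−2) ≥ 1.960·√(1−0.452929) / 0.673 = 1.960·0.739642 / 0.673 = 2.1541
n−2 ≥ 4.6401  ⇒  n ≥ 6.6401
Smallest integer n = 7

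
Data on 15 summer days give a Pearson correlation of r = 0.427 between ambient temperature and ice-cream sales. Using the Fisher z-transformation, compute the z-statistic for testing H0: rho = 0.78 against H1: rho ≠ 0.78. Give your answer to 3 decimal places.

-2.041

z_r = atanh(0.427) = 0.456222,  z_0 = atanh(0.78) = 1.045371
SE = 1/√(n−3) = 1/√12 = 0.288675
z = (z_r − z_0)/SE = (0.456222 − 1.045371) / 0.288675 = -0.589149 / 0.288675 = -2.041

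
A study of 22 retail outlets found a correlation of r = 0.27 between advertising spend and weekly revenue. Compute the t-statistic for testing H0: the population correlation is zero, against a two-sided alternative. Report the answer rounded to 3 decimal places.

1 − r² = 1 − 0.0729 = 0.9271;  √(1−r²) = 0.962860
√(n−2) = √20 = 4.472136
t = r·√(n−2)/√(1−r²) = 0.27 · 4.472136 / 0.962860 = 1.254

1.254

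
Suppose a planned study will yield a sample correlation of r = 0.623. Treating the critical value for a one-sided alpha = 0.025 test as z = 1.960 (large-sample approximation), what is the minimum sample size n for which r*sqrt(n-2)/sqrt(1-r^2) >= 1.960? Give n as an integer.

Need r·√(n−2)/√(1−r²) ≥ 1.960
√(n−2) ≥ 1.960·√(1−0.388129) / 0.623 = 1.960·0.782222 / 0.623 = 2.4609
n−2 ≥ 6.0560  ⇒  n ≥ 8.0560
Smallest integer n = 9

9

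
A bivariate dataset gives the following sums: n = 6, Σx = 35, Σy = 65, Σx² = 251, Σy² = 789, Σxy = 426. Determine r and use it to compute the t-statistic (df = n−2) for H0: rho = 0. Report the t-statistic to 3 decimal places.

Numerator: nΣxy − (Σx)(Σy) = 6·426 − (35)(65) = 281
Denominator: √[(nΣx²−(Σx)²)(nΣy²−(Σy)²)]
  nΣx²−(Σx)² = 6·251 − 1225 = 281;  nΣy²−(Σy)² = 6·789 − 4225 = 509
  √(281·509) = √143029 = 378.1918
r = 281 / 378.1918 = 0.7430
t = r·√(n−2)/√(1−r²) = 0.7430·√4 / √(1−0.552049) = 1.486000 / 0.669291 = 2.220

2.220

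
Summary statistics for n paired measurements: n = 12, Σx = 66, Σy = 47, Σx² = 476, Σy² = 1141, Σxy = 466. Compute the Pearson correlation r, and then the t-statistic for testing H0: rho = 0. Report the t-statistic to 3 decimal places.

2.572

Numerator: nΣxy − (Σx)(Σy) = 12·466 − (66)(47) = 2490
Denominator: √[(nΣx²−(Σx)²)(nΣy²−(Σy)²)]
  nΣx²−(Σx)² = 12·476 − 4356 = 1356;  nΣy²−(Σy)² = 12·1141 − 2209 = 11483
  √(1356·11483) = √15570948 = 3946.0041
r = 2490 / 3946.0041 = 0.6310
t = r·√(n−2)/√(1−r²) = 0.6310·√10 / √(1−0.398161) = 1.995397 / 0.775783 = 2.572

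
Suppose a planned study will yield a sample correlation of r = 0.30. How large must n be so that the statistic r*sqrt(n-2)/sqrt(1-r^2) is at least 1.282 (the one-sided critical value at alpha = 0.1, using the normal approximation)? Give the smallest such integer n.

19

r√(n−2)/√(1−r²) ≥ 1.282  ⇔  n−2 ≥ (1.282)²·(1−r²)/r²
(1−r²)/r² = (1−0.0900)/0.0900 = 10.1111
n ≥ 2 + 1.643524·10.1111 = 2 + 16.6178 = 18.6178
⌈18.6178⌉ = 19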